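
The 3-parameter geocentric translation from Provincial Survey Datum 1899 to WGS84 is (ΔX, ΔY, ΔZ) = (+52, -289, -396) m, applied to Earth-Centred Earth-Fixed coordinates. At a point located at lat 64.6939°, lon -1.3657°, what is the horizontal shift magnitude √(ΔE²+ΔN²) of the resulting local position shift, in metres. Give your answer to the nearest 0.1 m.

363.7 m

The local east axis at (φ, λ) is (−sin λ, cos λ, 0), so ΔE = −sin(-1.3657°)·52 + cos(-1.3657°)·(-289) = -287.68 m.
The local north axis is (−sin φ cos λ, −sin φ sin λ, cos φ), giving ΔN = -46.997 − 6.227 − 169.272 = -222.50 m.
Horizontal magnitude = √(ΔE² + ΔN²) = √((-287.68)² + (-222.50)²) = 363.68 m.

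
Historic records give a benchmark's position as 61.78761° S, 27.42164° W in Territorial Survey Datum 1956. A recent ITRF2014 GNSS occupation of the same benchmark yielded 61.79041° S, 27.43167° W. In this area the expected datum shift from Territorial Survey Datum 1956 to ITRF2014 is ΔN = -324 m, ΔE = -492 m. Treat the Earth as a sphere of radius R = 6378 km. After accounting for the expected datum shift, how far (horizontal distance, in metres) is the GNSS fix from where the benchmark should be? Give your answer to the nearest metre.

Observed coordinate differences: Δφ = -0.00280°, Δλ = -0.01003°.
Converting to metres (1° lat = 111317 m, cos φ = 0.472741): observed ΔN = -311.7 m, observed ΔE = -527.8 m.
Subtracting the expected shift leaves a residual of -311.7 − (-324) = 12.3 m north and -527.8 − (-492) = -35.8 m east.
Residual distance = √(12.3² + (-35.8)²) = 37.9 m.

38 m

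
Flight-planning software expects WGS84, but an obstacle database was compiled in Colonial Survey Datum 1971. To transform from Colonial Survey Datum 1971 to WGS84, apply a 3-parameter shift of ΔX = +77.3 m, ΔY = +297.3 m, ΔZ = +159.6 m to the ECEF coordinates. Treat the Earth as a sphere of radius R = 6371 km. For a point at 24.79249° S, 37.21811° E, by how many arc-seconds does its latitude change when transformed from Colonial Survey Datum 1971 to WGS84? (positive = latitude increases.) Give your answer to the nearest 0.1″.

Δφ = 8.0″

sin φ = -0.419333, cos φ = 0.907832, sin λ = 0.604851, cos λ = 0.796339.
North component: ΔN = −sin φ cos λ·ΔX − sin φ sin λ·ΔY + cos φ·ΔZ = −(-0.419333)(0.796339)(77.3) − (-0.419333)(0.604851)(297.3) + (0.907832)(159.6) = 246.11 m.
1° of latitude spans πR/180 = 111195 m, so Δφ = 246.11 / 111195 × 3600 = 7.968″.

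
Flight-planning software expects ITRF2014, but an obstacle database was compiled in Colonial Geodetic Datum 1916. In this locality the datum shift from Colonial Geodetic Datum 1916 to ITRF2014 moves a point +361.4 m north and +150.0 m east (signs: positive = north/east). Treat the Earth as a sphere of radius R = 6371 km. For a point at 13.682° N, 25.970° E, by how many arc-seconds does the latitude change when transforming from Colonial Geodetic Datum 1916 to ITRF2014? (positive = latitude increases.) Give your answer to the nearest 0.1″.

On a sphere of radius R, 1 rad of latitude = R, so Δφ = ΔN / R = 361.4 / 6371000 = 5.6726e-05 rad = 11.701″.

Δφ = 11.7″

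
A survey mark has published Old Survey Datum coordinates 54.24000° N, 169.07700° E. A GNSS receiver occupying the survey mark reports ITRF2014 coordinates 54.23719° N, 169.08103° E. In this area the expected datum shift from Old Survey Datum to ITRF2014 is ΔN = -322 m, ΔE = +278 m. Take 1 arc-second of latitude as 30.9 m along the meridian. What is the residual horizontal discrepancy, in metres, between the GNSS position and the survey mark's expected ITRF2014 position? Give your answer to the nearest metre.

19 m

Observed coordinate differences: Δφ = -0.00281°, Δλ = +0.00403°.
Converting to metres (1° lat = 111240 m, cos φ = 0.584391): observed ΔN = -312.6 m, observed ΔE = 262.0 m.
Subtracting the expected shift leaves a residual of -312.6 − (-322) = 9.4 m north and 262.0 − (278) = -16.0 m east.
Residual distance = √(9.4² + (-16.0)²) = 18.6 m.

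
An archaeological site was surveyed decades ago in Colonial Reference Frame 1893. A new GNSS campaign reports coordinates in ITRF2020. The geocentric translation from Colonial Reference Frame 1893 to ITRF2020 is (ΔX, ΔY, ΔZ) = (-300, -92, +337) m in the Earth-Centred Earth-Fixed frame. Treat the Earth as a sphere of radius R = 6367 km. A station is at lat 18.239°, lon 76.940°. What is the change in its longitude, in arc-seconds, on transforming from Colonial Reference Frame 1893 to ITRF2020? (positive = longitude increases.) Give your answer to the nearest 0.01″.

Δλ = 9.26″

sin φ = 0.312981, cos φ = 0.949759, sin λ = 0.974134, cos λ = 0.225971.
East component: ΔE = −sin λ·ΔX + cos λ·ΔY = −(0.974134)(-300) + (0.225971)(-92) = 271.45 m.
1° of latitude spans πR/180 = 111125 m; at latitude φ, 1° of longitude spans that × cos φ = 105542.1 m, so Δλ = 271.45 / 105542.1 × 3600 = 9.259″.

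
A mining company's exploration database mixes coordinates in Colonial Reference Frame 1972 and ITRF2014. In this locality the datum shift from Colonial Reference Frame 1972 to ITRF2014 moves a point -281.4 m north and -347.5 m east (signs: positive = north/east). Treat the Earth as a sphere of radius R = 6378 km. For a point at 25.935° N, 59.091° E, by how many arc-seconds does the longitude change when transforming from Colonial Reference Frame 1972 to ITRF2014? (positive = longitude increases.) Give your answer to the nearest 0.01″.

Δλ = -12.50″

At latitude 25.935°, cos φ = 0.899291.
One radian of longitude at latitude φ spans R cos φ, so Δλ = ΔE / (R cos φ) = -347.5 / (6378000 × 0.899291) = -6.0586e-05 rad = -12.497″.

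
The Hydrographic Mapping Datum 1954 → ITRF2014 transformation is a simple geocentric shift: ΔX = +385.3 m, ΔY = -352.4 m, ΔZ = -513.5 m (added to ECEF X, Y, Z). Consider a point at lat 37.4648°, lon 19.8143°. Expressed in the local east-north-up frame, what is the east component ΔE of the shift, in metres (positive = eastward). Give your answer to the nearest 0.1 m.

At φ = 37.4648°, λ = 19.8143°: sin φ = 0.608274, cos φ = 0.793727, sin λ = 0.338973, cos λ = 0.940796.
ΔE = −sin λ·ΔX + cos λ·ΔY = −(0.338973)·(385.3) + (0.940796)·(-352.4) = -462.14 m.

ΔE = -462.1 m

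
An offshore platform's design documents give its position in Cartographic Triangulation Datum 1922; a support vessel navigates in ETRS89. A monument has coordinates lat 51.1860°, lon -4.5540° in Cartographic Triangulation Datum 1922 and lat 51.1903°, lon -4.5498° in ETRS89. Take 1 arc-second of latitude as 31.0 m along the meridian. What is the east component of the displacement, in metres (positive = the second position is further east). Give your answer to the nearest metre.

ΔE = 294 m

Δφ = 51.1903° − 51.1860° = +0.0043°; Δλ = -4.5498° − -4.5540° = +0.0042°.
1° of latitude = 3600 × 31.00 = 111600 m.
ΔN = Δφ × 111600 = 479.9 m; ΔE = Δλ × 111600 × cos(51.1860°) = +0.0042 × 111600 × 0.626794 = 293.8 m.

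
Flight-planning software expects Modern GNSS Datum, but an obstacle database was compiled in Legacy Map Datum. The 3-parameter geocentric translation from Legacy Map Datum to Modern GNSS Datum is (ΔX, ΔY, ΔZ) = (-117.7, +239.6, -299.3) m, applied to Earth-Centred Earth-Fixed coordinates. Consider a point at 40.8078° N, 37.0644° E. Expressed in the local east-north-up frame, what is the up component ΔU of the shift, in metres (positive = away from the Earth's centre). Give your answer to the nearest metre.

At φ = 40.8078°, λ = 37.0644°: sin φ = 0.653524, cos φ = 0.756906, sin λ = 0.602712, cos λ = 0.797959.
ΔU = cos φ cos λ·ΔX + cos φ sin λ·ΔY + sin φ·ΔZ = (0.756906)(0.797959)(-117.7) + (0.756906)(0.602712)(239.6) + (0.653524)(-299.3) = -157.38 m.

ΔU = -157 m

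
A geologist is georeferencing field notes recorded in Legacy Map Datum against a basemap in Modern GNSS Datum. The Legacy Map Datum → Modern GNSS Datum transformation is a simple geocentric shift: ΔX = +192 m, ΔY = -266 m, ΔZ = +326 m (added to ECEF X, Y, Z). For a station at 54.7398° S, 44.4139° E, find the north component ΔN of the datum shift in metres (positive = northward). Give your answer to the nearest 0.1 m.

At φ = -54.7398°, λ = 44.4139°: sin φ = -0.816539, cos φ = 0.577291, sin λ = 0.699837, cos λ = 0.714303.
ΔN = −sin φ cos λ·ΔX − sin φ sin λ·ΔY + cos φ·ΔZ = −(-0.816539)(0.714303)(192) − (-0.816539)(0.699837)(-266) + (0.577291)(326) = 148.18 m.

ΔN = 148.2 m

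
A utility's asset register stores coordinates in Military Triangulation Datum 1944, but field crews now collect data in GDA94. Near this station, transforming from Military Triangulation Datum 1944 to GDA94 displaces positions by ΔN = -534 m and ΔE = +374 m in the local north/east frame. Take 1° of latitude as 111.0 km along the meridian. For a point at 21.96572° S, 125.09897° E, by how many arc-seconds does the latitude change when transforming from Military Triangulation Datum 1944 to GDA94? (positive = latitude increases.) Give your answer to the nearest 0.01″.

Δφ = -17.32″

1° of latitude = 111.0 km, so Δφ = -534.0 / 111000 = -0.0048108° = -17.319″.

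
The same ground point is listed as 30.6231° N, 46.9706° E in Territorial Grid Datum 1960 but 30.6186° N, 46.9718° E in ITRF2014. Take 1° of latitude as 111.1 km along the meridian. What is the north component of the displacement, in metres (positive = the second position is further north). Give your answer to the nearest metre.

ΔN = -500 m

Δφ = 30.6186° − 30.6231° = -0.0045°; Δλ = 46.9718° − 46.9706° = +0.0012°.
ΔN = Δφ × 111100 = -500.0 m; ΔE = Δλ × 111100 × cos(30.6231°) = +0.0012 × 111100 × 0.860537 = 114.7 m.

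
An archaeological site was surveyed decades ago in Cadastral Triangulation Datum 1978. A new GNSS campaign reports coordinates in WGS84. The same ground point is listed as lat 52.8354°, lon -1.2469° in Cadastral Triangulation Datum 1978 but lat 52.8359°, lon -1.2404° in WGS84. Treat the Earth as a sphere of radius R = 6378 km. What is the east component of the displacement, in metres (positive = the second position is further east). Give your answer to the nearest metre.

ΔE = 437 m

Δφ = 52.8359° − 52.8354° = +0.0005°; Δλ = -1.2404° − -1.2469° = +0.0065°.
1° along a meridian = πR/180 = 111317 m.
ΔN = Δφ × 111317 = 55.7 m; ΔE = Δλ × 111317 × cos(52.8354°) = +0.0065 × 111317 × 0.604107 = 437.1 m.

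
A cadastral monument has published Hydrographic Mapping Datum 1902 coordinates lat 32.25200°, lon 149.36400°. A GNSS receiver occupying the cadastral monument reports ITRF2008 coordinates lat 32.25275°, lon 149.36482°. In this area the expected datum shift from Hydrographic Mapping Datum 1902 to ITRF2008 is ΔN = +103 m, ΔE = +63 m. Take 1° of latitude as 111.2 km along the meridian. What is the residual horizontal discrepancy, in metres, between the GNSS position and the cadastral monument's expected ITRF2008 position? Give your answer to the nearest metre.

Observed coordinate differences: Δφ = +0.00075°, Δλ = +0.00082°.
Converting to metres (1° lat = 111200 m, cos φ = 0.845709): observed ΔN = 83.4 m, observed ΔE = 77.1 m.
Subtracting the expected shift leaves a residual of 83.4 − (103) = -19.6 m north and 77.1 − (63) = 14.1 m east.
Residual distance = √((-19.6)² + 14.1²) = 24.2 m.

24 m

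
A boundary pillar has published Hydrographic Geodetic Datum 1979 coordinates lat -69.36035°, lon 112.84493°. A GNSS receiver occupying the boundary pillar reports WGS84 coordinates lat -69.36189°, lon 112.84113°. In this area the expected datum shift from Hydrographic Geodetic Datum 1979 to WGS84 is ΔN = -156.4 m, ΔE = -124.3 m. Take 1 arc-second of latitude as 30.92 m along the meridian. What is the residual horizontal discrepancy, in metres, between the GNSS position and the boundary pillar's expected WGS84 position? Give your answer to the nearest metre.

Observed coordinate differences: Δφ = -0.00154°, Δλ = -0.00380°.
Converting to metres (1° lat = 111312 m, cos φ = 0.352489): observed ΔN = -171.4 m, observed ΔE = -149.1 m.
Subtracting the expected shift leaves a residual of -171.4 − (-156.4) = -15.0 m north and -149.1 − (-124.3) = -24.8 m east.
Residual distance = √((-15.0)² + (-24.8)²) = 29.0 m.

29 m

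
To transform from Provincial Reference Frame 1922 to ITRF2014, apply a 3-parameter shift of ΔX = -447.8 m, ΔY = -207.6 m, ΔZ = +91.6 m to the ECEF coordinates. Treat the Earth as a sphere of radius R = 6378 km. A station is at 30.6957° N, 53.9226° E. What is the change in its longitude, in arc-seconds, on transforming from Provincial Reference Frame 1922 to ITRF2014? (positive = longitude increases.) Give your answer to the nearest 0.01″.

Δλ = 9.01″

sin φ = 0.510478, cos φ = 0.859891, sin λ = 0.808222, cos λ = 0.588878.
East component: ΔE = −sin λ·ΔX + cos λ·ΔY = −(0.808222)(-447.8) + (0.588878)(-207.6) = 239.67 m.
1° of latitude spans πR/180 = 111317 m; at latitude φ, 1° of longitude spans that × cos φ = 95720.5 m, so Δλ = 239.67 / 95720.5 × 3600 = 9.014″.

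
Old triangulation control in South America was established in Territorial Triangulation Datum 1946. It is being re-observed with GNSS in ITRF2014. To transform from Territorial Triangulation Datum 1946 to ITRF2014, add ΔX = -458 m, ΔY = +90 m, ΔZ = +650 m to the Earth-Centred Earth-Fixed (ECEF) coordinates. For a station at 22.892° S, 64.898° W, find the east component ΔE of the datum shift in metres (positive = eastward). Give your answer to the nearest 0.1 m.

The local east axis at (φ, λ) is (−sin λ, cos λ, 0), so ΔE = −sin(-64.898°)·(-458) + cos(-64.898°)·90 = -376.56 m.

ΔE = -376.6 m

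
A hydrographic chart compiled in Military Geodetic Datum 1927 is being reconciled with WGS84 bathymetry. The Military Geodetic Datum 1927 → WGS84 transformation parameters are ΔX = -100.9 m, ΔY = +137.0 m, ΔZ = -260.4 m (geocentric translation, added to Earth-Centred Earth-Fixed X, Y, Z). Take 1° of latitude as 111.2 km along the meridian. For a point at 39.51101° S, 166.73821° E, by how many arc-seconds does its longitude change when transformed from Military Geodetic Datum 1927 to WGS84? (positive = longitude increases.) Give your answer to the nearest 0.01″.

Δλ = -4.62″

sin φ = -0.636226, cos φ = 0.771502, sin λ = 0.229401, cos λ = -0.973332.
East component: ΔE = −sin λ·ΔX + cos λ·ΔY = −(0.229401)(-100.9) + (-0.973332)(137.0) = -110.20 m.
1° of latitude spans 111200 m; at latitude φ, 1° of longitude spans that × cos φ = 85791.1 m, so Δλ = -110.20 / 85791.1 × 3600 = -4.624″.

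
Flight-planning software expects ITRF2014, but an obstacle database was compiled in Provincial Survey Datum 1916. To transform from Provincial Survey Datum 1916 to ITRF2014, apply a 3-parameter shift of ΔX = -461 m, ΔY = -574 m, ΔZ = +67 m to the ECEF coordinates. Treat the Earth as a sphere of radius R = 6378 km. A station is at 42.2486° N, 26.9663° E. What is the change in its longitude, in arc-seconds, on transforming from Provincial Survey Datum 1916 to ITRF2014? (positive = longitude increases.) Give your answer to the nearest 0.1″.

sin φ = 0.672349, cos φ = 0.740235, sin λ = 0.453466, cos λ = 0.891273.
East component: ΔE = −sin λ·ΔX + cos λ·ΔY = −(0.453466)(-461) + (0.891273)(-574) = -302.54 m.
1° of latitude spans πR/180 = 111317 m; at latitude φ, 1° of longitude spans that × cos φ = 82400.8 m, so Δλ = -302.54 / 82400.8 × 3600 = -13.218″.

Δλ = -13.2″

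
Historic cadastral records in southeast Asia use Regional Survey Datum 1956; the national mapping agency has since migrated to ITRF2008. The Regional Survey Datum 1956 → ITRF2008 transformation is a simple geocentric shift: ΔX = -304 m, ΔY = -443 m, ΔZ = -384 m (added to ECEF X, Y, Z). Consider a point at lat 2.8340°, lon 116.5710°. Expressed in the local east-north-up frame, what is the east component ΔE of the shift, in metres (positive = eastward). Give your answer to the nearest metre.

ΔE = 470 m

The local east axis at (φ, λ) is (−sin λ, cos λ, 0), so ΔE = −sin(116.5710°)·(-304) + cos(116.5710°)·(-443) = 470.05 m.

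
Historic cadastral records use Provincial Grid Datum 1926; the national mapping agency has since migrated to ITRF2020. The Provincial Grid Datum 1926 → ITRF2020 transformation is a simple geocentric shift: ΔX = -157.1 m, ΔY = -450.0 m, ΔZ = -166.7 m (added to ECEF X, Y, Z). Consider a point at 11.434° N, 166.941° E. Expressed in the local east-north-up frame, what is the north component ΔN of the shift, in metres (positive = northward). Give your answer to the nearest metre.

The local north axis is (−sin φ cos λ, −sin φ sin λ, cos φ), giving ΔN = -30.338 + 20.157 − 163.392 = -173.57 m.

ΔN = -174 m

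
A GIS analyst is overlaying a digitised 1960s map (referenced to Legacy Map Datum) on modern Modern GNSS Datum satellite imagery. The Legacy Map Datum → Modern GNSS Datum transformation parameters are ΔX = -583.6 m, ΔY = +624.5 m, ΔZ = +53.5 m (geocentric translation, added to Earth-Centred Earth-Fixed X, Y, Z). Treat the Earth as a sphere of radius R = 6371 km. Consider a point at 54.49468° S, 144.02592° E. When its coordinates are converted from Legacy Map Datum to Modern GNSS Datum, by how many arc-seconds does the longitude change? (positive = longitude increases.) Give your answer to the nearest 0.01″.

sin φ = -0.814062, cos φ = 0.580779, sin λ = 0.587419, cos λ = -0.809283.
East component: ΔE = −sin λ·ΔX + cos λ·ΔY = −(0.587419)(-583.6) + (-0.809283)(624.5) = -162.58 m.
1° of latitude spans πR/180 = 111195 m; at latitude φ, 1° of longitude spans that × cos φ = 64579.6 m, so Δλ = -162.58 / 64579.6 × 3600 = -9.063″.

Δλ = -9.06″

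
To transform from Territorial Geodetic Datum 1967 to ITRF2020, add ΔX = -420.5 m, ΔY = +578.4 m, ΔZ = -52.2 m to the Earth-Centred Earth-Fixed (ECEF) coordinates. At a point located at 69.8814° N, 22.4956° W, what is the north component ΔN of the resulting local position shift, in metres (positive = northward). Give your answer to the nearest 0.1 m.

ΔN = 554.6 m

At φ = 69.8814°, λ = -22.4956°: sin φ = 0.938983, cos φ = 0.343965, sin λ = -0.382612, cos λ = 0.923909.
ΔN = −sin φ cos λ·ΔX − sin φ sin λ·ΔY + cos φ·ΔZ = −(0.938983)(0.923909)(-420.5) − (0.938983)(-0.382612)(578.4) + (0.343965)(-52.2) = 554.64 m.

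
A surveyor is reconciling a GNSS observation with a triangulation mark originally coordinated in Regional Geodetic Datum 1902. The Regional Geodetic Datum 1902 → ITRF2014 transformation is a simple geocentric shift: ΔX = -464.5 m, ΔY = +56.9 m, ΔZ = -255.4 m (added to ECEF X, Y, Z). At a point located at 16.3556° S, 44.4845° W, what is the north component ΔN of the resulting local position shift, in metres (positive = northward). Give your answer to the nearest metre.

At φ = -16.3556°, λ = -44.4845°: sin φ = -0.281598, cos φ = 0.959532, sin λ = -0.700716, cos λ = 0.713440.
ΔN = −sin φ cos λ·ΔX − sin φ sin λ·ΔY + cos φ·ΔZ = −(-0.281598)(0.713440)(-464.5) − (-0.281598)(-0.700716)(56.9) + (0.959532)(-255.4) = -349.61 m.

ΔN = -350 m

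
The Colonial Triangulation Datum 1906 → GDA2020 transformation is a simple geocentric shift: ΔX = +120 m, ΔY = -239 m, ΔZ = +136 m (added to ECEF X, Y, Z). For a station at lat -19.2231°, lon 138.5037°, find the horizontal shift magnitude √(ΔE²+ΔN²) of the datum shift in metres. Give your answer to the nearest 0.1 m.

109.9 m

At φ = -19.2231°, λ = 138.5037°: sin φ = -0.329247, cos φ = 0.944244, sin λ = 0.662572, cos λ = -0.748999.
ΔE = −sin λ·ΔX + cos λ·ΔY = −(0.662572)·(120) + (-0.748999)·(-239) = 99.50 m.
ΔN = −sin φ cos λ·ΔX − sin φ sin λ·ΔY + cos φ·ΔZ = −(-0.329247)(-0.748999)(120) − (-0.329247)(0.662572)(-239) + (0.944244)(136) = 46.69 m.
Horizontal magnitude = √(ΔE² + ΔN²) = √(99.50² + 46.69²) = 109.91 m.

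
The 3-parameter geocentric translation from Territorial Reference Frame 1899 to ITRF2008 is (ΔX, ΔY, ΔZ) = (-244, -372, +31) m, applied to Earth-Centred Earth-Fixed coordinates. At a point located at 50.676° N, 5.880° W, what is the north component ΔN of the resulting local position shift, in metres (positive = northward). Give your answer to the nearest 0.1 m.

ΔN = 177.9 m

At φ = 50.676°, λ = -5.880°: sin φ = 0.773575, cos φ = 0.633705, sin λ = -0.102445, cos λ = 0.994739.
ΔN = −sin φ cos λ·ΔX − sin φ sin λ·ΔY + cos φ·ΔZ = −(0.773575)(0.994739)(-244) − (0.773575)(-0.102445)(-372) + (0.633705)(31) = 177.92 m.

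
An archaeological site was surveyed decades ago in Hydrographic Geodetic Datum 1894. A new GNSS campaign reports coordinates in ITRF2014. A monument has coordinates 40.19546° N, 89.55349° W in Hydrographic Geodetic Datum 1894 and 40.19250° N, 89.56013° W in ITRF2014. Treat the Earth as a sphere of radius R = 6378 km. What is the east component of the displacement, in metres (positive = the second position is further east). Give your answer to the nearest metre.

ΔE = -565 m

Δφ = 40.19250° − 40.19546° = -0.00296°; Δλ = -89.56013° − -89.55349° = -0.00664°.
1° along a meridian = πR/180 = 111317 m.
ΔN = Δφ × 111317 = -329.5 m; ΔE = Δλ × 111317 × cos(40.19546°) = -0.00664 × 111317 × 0.763847 = -564.6 m.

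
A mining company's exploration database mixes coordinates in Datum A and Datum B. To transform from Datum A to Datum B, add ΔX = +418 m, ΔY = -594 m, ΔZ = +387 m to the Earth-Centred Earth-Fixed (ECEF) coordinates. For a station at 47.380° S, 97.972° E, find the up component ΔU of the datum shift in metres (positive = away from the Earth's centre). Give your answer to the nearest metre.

ΔU = -722 m

At φ = -47.380°, λ = 97.972°: sin φ = -0.735861, cos φ = 0.677133, sin λ = 0.990336, cos λ = -0.138689.
ΔU = cos φ cos λ·ΔX + cos φ sin λ·ΔY + sin φ·ΔZ = (0.677133)(-0.138689)(418) + (0.677133)(0.990336)(-594) + (-0.735861)(387) = -722.36 m.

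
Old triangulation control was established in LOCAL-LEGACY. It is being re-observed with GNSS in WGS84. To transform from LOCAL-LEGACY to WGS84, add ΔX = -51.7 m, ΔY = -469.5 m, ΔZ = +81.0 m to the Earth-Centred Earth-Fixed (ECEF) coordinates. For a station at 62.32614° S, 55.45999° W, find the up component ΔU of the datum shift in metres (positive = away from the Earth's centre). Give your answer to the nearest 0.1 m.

At φ = -62.32614°, λ = -55.45999°: sin φ = -0.885606, cos φ = 0.464438, sin λ = -0.823730, cos λ = 0.566982.
ΔU = cos φ cos λ·ΔX + cos φ sin λ·ΔY + sin φ·ΔZ = (0.464438)(0.566982)(-51.7) + (0.464438)(-0.823730)(-469.5) + (-0.885606)(81.0) = 94.27 m.

ΔU = 94.3 m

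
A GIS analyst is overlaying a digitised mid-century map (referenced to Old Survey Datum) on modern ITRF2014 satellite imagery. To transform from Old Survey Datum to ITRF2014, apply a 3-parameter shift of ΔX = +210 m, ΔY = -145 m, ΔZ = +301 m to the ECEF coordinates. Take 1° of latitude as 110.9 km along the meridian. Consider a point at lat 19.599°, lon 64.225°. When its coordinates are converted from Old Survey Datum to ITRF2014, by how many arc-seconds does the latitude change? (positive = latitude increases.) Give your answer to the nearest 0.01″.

sin φ = 0.335435, cos φ = 0.942063, sin λ = 0.900509, cos λ = 0.434838.
North component: ΔN = −sin φ cos λ·ΔX − sin φ sin λ·ΔY + cos φ·ΔZ = −(0.335435)(0.434838)(210) − (0.335435)(0.900509)(-145) + (0.942063)(301) = 296.73 m.
1° of latitude spans 110900 m, so Δφ = 296.73 / 110900 × 3600 = 9.632″.

Δφ = 9.63″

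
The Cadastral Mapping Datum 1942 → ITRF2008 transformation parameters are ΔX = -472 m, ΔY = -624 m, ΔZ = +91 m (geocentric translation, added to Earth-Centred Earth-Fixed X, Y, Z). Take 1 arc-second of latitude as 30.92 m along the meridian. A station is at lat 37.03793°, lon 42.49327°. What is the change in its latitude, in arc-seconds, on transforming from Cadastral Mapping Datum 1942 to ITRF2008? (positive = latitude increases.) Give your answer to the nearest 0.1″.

sin φ = 0.602344, cos φ = 0.798237, sin λ = 0.675504, cos λ = 0.737357.
North component: ΔN = −sin φ cos λ·ΔX − sin φ sin λ·ΔY + cos φ·ΔZ = −(0.602344)(0.737357)(-472) − (0.602344)(0.675504)(-624) + (0.798237)(91) = 536.17 m.
1° of latitude spans 3600 × 30.92 = 111312 m, so Δφ = 536.17 / 111312 × 3600 = 17.341″.

Δφ = 17.3″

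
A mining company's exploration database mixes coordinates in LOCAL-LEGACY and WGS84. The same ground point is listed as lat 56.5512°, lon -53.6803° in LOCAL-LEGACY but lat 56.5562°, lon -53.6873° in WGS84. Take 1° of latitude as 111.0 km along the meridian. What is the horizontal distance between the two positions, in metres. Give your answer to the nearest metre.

Δφ = 56.5562° − 56.5512° = +0.0050°; Δλ = -53.6873° − -53.6803° = -0.0070°.
ΔN = Δφ × 111000 = 555.0 m; ΔE = Δλ × 111000 × cos(56.5512°) = -0.0070 × 111000 × 0.551192 = -428.3 m.
Distance = √(ΔE² + ΔN²) = √((-428.3)² + 555.0²) = 701.0 m.

701 m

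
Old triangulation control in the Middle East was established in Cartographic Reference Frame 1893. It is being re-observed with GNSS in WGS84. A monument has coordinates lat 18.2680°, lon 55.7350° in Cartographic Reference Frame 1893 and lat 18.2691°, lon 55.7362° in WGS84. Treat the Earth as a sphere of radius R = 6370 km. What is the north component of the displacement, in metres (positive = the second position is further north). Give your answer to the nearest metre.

ΔN = 122 m

Δφ = 18.2691° − 18.2680° = +0.0011°; Δλ = 55.7362° − 55.7350° = +0.0012°.
1° along a meridian = πR/180 = 111177 m.
ΔN = Δφ × 111177 = 122.3 m; ΔE = Δλ × 111177 × cos(18.2680°) = +0.0012 × 111177 × 0.949601 = 126.7 m.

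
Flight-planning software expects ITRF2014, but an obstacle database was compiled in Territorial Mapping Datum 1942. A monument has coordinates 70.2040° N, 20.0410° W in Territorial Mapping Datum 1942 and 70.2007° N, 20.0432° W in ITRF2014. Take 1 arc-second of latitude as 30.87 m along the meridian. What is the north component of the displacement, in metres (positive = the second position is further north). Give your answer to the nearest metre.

Δφ = 70.2007° − 70.2040° = -0.0033°; Δλ = -20.0432° − -20.0410° = -0.0022°.
1° of latitude = 3600 × 30.87 = 111132 m.
ΔN = Δφ × 111132 = -366.7 m; ΔE = Δλ × 111132 × cos(70.2040°) = -0.0022 × 111132 × 0.338672 = -82.8 m.

ΔN = -367 m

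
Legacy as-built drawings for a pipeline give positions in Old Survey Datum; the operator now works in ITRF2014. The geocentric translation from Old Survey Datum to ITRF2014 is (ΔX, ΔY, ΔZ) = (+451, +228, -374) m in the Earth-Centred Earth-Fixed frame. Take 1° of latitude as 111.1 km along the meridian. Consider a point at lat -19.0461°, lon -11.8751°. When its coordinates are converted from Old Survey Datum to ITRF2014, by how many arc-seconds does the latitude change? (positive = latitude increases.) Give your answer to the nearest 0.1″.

sin φ = -0.326329, cos φ = 0.945256, sin λ = -0.205779, cos λ = 0.978599.
North component: ΔN = −sin φ cos λ·ΔX − sin φ sin λ·ΔY + cos φ·ΔZ = −(-0.326329)(0.978599)(451) − (-0.326329)(-0.205779)(228) + (0.945256)(-374) = -224.81 m.
1° of latitude spans 111100 m, so Δφ = -224.81 / 111100 × 3600 = -7.285″.

Δφ = -7.3″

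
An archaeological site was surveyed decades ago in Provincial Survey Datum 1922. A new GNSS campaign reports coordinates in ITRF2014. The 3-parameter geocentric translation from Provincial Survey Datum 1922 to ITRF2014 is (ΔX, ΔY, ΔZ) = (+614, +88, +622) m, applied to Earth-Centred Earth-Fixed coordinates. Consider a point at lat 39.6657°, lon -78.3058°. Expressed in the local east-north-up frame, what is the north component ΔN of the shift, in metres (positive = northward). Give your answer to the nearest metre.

ΔN = 454 m

At φ = 39.6657°, λ = -78.3058°: sin φ = 0.638307, cos φ = 0.769782, sin λ = -0.979243, cos λ = 0.202688.
ΔN = −sin φ cos λ·ΔX − sin φ sin λ·ΔY + cos φ·ΔZ = −(0.638307)(0.202688)(614) − (0.638307)(-0.979243)(88) + (0.769782)(622) = 454.37 m.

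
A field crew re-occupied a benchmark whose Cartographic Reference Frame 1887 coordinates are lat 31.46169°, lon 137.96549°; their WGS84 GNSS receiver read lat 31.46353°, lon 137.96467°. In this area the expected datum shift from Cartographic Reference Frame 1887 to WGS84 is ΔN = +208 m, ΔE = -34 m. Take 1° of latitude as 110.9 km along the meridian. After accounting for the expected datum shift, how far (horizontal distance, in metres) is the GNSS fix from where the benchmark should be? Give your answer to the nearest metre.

Observed coordinate differences: Δφ = +0.00184°, Δλ = -0.00082°.
Converting to metres (1° lat = 110900 m, cos φ = 0.852989): observed ΔN = 204.1 m, observed ΔE = -77.6 m.
Subtracting the expected shift leaves a residual of 204.1 − (208) = -3.9 m north and -77.6 − (-34) = -43.6 m east.
Residual distance = √((-3.9)² + (-43.6)²) = 43.7 m.

44 m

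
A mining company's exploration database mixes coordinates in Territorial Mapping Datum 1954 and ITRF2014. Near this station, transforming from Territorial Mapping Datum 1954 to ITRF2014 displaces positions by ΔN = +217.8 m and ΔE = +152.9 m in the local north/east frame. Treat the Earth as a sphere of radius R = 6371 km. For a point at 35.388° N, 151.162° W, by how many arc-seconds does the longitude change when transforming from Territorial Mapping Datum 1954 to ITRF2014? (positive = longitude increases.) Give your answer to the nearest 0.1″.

Δλ = 6.1″

At latitude 35.388°, cos φ = 0.815249.
One radian of longitude at latitude φ spans R cos φ, so Δλ = ΔE / (R cos φ) = 152.9 / (6371000 × 0.815249) = 2.9438e-05 rad = 6.072″.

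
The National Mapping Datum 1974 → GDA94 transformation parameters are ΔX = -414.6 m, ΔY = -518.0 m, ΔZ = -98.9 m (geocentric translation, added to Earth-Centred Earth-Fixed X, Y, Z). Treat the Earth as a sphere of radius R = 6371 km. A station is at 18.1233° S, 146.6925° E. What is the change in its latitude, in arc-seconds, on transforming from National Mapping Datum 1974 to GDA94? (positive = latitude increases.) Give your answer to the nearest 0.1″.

sin φ = -0.311063, cos φ = 0.950389, sin λ = 0.549132, cos λ = -0.835735.
North component: ΔN = −sin φ cos λ·ΔX − sin φ sin λ·ΔY + cos φ·ΔZ = −(-0.311063)(-0.835735)(-414.6) − (-0.311063)(0.549132)(-518.0) + (0.950389)(-98.9) = -74.69 m.
1° of latitude spans πR/180 = 111195 m, so Δφ = -74.69 / 111195 × 3600 = -2.418″.

Δφ = -2.4″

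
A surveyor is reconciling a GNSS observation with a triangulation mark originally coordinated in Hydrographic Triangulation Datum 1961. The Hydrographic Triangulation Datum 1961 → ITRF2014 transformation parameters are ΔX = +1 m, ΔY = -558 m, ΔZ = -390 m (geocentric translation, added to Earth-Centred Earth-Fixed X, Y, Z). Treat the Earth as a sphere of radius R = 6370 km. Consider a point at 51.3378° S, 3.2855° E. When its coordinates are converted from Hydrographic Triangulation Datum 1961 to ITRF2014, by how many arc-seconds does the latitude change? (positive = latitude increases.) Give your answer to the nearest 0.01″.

sin φ = -0.780843, cos φ = 0.624728, sin λ = 0.057311, cos λ = 0.998356.
North component: ΔN = −sin φ cos λ·ΔX − sin φ sin λ·ΔY + cos φ·ΔZ = −(-0.780843)(0.998356)(1) − (-0.780843)(0.057311)(-558) + (0.624728)(-390) = -267.84 m.
1° of latitude spans πR/180 = 111177 m, so Δφ = -267.84 / 111177 × 3600 = -8.673″.

Δφ = -8.67″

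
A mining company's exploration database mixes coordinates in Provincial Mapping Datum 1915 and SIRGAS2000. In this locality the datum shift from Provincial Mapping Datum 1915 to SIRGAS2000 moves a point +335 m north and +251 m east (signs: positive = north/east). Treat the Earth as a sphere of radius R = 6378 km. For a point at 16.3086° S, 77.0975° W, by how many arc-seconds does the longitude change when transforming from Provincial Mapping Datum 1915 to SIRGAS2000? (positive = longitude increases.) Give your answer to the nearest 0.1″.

At latitude -16.3086°, cos φ = 0.959763.
One radian of longitude at latitude φ spans R cos φ, so Δλ = ΔE / (R cos φ) = 251.0 / (6378000 × 0.959763) = 4.1004e-05 rad = 8.458″.

Δλ = 8.5″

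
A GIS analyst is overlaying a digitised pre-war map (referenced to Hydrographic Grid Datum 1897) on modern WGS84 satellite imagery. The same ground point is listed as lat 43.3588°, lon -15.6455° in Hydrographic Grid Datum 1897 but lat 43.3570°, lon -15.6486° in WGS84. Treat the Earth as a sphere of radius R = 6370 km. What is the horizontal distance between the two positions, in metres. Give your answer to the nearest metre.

321 m

Δφ = 43.3570° − 43.3588° = -0.0018°; Δλ = -15.6486° − -15.6455° = -0.0031°.
1° along a meridian = πR/180 = 111177 m.
ΔN = Δφ × 111177 = -200.1 m; ΔE = Δλ × 111177 × cos(43.3588°) = -0.0031 × 111177 × 0.727069 = -250.6 m.
Distance = √(ΔE² + ΔN²) = √((-250.6)² + (-200.1)²) = 320.7 m.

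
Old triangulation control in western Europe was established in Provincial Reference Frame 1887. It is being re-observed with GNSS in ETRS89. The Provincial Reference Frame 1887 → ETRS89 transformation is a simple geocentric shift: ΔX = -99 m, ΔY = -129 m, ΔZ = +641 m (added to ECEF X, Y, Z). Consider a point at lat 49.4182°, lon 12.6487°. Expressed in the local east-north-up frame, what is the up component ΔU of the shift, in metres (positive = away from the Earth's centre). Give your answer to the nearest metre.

The local up (radial) axis is (cos φ cos λ, cos φ sin λ, sin φ), giving ΔU = -62.840 − 18.376 + 486.825 = 405.61 m.

ΔU = 406 m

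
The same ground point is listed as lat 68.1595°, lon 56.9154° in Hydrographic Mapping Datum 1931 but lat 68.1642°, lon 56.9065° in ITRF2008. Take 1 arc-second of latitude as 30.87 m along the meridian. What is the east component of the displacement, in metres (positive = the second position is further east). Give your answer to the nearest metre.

Δφ = 68.1642° − 68.1595° = +0.0047°; Δλ = 56.9065° − 56.9154° = -0.0089°.
1° of latitude = 3600 × 30.87 = 111132 m.
ΔN = Δφ × 111132 = 522.3 m; ΔE = Δλ × 111132 × cos(68.1595°) = -0.0089 × 111132 × 0.372024 = -368.0 m.

ΔE = -368 m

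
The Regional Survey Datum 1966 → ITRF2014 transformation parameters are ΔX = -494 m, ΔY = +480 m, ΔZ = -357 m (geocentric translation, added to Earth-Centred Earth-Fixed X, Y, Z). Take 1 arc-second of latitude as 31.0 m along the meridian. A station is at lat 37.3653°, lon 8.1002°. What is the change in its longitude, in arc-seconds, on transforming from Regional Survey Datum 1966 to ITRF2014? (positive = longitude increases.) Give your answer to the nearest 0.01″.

sin φ = 0.606895, cos φ = 0.794782, sin λ = 0.140905, cos λ = 0.990023.
East component: ΔE = −sin λ·ΔX + cos λ·ΔY = −(0.140905)(-494) + (0.990023)(480) = 544.82 m.
1° of latitude spans 3600 × 31.00 = 111600 m; at latitude φ, 1° of longitude spans that × cos φ = 88697.7 m, so Δλ = 544.82 / 88697.7 × 3600 = 22.113″.

Δλ = 22.11″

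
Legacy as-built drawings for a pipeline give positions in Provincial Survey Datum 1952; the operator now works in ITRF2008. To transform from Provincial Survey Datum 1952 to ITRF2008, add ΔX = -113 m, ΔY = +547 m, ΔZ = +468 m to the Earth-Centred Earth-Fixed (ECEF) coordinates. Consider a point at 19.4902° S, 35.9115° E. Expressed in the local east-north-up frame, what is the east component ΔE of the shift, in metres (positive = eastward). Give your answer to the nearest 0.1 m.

At φ = -19.4902°, λ = 35.9115°: sin φ = -0.333646, cos φ = 0.942699, sin λ = 0.586535, cos λ = 0.809924.
ΔE = −sin λ·ΔX + cos λ·ΔY = −(0.586535)·(-113) + (0.809924)·(547) = 509.31 m.

ΔE = 509.3 m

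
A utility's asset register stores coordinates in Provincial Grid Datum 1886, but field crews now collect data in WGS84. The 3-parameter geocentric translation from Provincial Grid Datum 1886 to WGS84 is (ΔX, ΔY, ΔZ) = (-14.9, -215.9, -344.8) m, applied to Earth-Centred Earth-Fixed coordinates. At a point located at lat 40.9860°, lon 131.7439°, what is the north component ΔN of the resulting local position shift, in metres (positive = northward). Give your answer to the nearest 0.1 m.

At φ = 40.9860°, λ = 131.7439°: sin φ = 0.655875, cos φ = 0.754870, sin λ = 0.746128, cos λ = -0.665802.
ΔN = −sin φ cos λ·ΔX − sin φ sin λ·ΔY + cos φ·ΔZ = −(0.655875)(-0.665802)(-14.9) − (0.655875)(0.746128)(-215.9) + (0.754870)(-344.8) = -161.13 m.

ΔN = -161.1 m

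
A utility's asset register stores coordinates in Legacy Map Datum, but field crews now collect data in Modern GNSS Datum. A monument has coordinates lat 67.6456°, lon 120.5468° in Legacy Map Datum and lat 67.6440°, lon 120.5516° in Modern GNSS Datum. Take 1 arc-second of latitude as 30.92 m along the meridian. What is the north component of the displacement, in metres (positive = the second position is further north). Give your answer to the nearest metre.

Δφ = 67.6440° − 67.6456° = -0.0016°; Δλ = 120.5516° − 120.5468° = +0.0048°.
1° of latitude = 3600 × 30.92 = 111312 m.
ΔN = Δφ × 111312 = -178.1 m; ΔE = Δλ × 111312 × cos(67.6456°) = +0.0048 × 111312 × 0.380334 = 203.2 m.

ΔN = -178 m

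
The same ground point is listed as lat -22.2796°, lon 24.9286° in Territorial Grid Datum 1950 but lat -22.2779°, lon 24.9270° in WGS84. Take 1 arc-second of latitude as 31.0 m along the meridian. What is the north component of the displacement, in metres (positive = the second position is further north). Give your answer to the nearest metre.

ΔN = 190 m

Δφ = -22.2779° − -22.2796° = +0.0017°; Δλ = 24.9270° − 24.9286° = -0.0016°.
1° of latitude = 3600 × 31.00 = 111600 m.
ΔN = Δφ × 111600 = 189.7 m; ΔE = Δλ × 111600 × cos(-22.2796°) = -0.0016 × 111600 × 0.925345 = -165.2 m.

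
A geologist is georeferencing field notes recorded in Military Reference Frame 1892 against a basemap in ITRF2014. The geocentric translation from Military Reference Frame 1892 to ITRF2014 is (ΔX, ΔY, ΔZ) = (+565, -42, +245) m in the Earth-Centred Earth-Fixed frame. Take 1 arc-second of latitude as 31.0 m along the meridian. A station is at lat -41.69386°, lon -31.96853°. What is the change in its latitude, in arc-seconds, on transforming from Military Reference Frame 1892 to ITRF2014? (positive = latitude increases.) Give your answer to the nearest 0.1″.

Δφ = 16.7″

sin φ = -0.665150, cos φ = 0.746709, sin λ = -0.529453, cos λ = 0.848339.
North component: ΔN = −sin φ cos λ·ΔX − sin φ sin λ·ΔY + cos φ·ΔZ = −(-0.665150)(0.848339)(565) − (-0.665150)(-0.529453)(-42) + (0.746709)(245) = 516.55 m.
1° of latitude spans 3600 × 31.00 = 111600 m, so Δφ = 516.55 / 111600 × 3600 = 16.663″.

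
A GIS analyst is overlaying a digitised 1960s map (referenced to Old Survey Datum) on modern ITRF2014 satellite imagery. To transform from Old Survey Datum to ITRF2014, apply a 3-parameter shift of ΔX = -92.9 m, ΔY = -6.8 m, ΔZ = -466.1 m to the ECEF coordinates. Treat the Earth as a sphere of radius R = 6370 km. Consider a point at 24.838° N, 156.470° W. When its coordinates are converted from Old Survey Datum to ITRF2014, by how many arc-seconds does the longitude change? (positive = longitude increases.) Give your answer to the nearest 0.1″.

sin φ = 0.420054, cos φ = 0.907499, sin λ = -0.399229, cos λ = -0.916851.
East component: ΔE = −sin λ·ΔX + cos λ·ΔY = −(-0.399229)(-92.9) + (-0.916851)(-6.8) = -30.85 m.
1° of latitude spans πR/180 = 111177 m; at latitude φ, 1° of longitude spans that × cos φ = 100893.5 m, so Δλ = -30.85 / 100893.5 × 3600 = -1.101″.

Δλ = -1.1″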